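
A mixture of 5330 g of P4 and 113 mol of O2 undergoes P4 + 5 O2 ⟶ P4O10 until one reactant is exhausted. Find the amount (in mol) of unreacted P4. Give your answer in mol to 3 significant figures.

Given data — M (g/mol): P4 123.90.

n(P4) = 5330 / 123.90 = 43.02 mol
n(O2) = 113.0 mol
n/ν → P4: 43.02, O2: 22.60; O2 is limiting.
P4 consumed = (1/5) × 113.0 = 22.60 mol
P4 remaining = 43.02 − 22.60 = 20.42 mol

20.4 mol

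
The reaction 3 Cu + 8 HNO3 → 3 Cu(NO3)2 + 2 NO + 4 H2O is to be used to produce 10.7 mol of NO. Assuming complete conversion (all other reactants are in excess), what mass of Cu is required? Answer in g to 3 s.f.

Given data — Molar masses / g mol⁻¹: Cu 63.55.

n(NO) = 10.70 mol
n(Cu) = (3/2) × 10.70 = 16.05 mol
mass = 16.05 × 63.55 = 1020 g

1020 g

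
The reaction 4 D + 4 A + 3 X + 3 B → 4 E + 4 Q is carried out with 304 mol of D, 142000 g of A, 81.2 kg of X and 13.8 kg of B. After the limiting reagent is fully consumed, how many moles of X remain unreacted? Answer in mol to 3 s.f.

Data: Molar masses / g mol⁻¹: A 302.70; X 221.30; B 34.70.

n(D) = 304.0 mol
n(A) = 142000 / 302.70 = 469.1 mol
n(X) = 81.20×1000 / 221.30 = 366.9 mol
n(B) = 13.80×1000 / 34.70 = 397.7 mol
n/ν for D = 304.0/4 = 76.00
n/ν for A = 469.1/4 = 117.3
n/ν for X = 366.9/3 = 122.3
n/ν for B = 397.7/3 = 132.6
Smallest n/ν is D → limiting reagent.
X consumed = (3/4) × 304.0 = 228.0 mol
X remaining = 366.9 − 228.0 = 138.9 mol

139 mol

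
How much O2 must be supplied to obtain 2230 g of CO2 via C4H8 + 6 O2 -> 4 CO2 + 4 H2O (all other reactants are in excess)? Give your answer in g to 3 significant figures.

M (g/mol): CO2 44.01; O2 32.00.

2430 g

n(CO2) = 2230 / 44.01 = 50.67 mol
n(O2) = (6/4) × 50.67 = 76.01 mol
mass = 76.01 × 32.00 = 2432 g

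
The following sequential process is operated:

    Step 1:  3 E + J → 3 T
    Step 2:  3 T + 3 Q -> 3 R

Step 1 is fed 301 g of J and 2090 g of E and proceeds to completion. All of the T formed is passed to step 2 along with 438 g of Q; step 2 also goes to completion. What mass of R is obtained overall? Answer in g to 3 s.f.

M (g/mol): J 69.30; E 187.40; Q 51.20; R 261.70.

2240 g

Step 1:
n(J) = 301.0 / 69.30 = 4.343 mol
n(E) = 2090 / 187.40 = 11.15 mol
n/ν for J = 4.343/1 = 4.343
n/ν for E = 11.15/3 = 3.717
Smallest n/ν is E → limiting reagent.
n(T) produced = (3/3) × 11.15 = 11.15 mol
Step 2:
n(T) available = 11.15 mol
n(Q) = 438.0 / 51.20 = 8.555 mol
n/ν for T = 11.15/3 = 3.717
n/ν for Q = 8.555/3 = 2.852
Smallest n/ν is Q → limiting reagent.
n(R) = (3/3) × 8.555 = 8.555 mol
mass = 8.555 × 261.70 = 2239 g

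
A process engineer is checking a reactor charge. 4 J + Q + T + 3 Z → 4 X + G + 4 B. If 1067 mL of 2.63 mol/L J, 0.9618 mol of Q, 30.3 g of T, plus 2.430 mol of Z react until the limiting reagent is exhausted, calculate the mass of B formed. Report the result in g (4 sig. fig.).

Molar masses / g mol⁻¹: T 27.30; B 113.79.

n(J) = 2.63 × 1067/1000 = 2.806 mol
n(Q) = 0.9618 mol
n(T) = 30.30 / 27.30 = 1.110 mol
n(Z) = 2.430 mol
n/ν → J: 0.7015, Q: 0.9618, T: 1.110, Z: 0.8100; J is limiting.
n(B) = (4/4) × 2.806 = 2.806 mol
mass = 2.806 × 113.79 = 319.3 g

319.3 g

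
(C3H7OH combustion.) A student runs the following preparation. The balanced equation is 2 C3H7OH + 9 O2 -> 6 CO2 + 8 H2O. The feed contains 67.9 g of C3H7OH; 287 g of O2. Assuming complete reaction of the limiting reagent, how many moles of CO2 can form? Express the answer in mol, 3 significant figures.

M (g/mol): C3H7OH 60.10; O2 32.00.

3.39 mol

n(C3H7OH) = 67.90 / 60.10 = 1.130 mol
n(O2) = 287.0 / 32.00 = 8.969 mol
n/ν for C3H7OH = 1.130/2 = 0.5650
n/ν for O2 = 8.969/9 = 0.9966
Smallest n/ν is C3H7OH → limiting reagent.
n(CO2) = (6/2) × 1.130 = 3.390 mol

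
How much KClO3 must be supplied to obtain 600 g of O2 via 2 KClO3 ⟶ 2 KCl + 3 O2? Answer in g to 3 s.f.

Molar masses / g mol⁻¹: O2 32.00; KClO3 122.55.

1530 g

n(O2) = 600 / 32.00 = 18.75 mol
n(KClO3) = (2/3) × 18.75 = 12.50 mol
mass = 12.50 × 122.55 = 1532 g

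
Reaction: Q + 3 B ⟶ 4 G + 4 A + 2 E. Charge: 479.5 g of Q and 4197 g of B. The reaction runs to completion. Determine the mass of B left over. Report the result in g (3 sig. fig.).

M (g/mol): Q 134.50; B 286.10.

n(Q) = 479.5 / 134.50 = 3.565 mol
n(B) = 4197 / 286.10 = 14.67 mol
n/ν for Q = 3.565/1 = 3.565
n/ν for B = 14.67/3 = 4.890
Smallest n/ν is Q → limiting reagent.
B consumed = (3/1) × 3.565 = 10.70 mol
B remaining = 14.67 − 10.70 = 3.970 mol
mass = 3.970 × 286.10 = 1136 g

1140 g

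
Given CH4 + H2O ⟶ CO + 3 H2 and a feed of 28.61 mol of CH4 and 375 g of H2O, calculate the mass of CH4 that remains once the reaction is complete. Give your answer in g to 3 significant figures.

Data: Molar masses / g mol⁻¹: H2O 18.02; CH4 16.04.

125 g

n(CH4) = 28.61 mol
n(H2O) = 375.0 / 18.02 = 20.81 mol
n/ν → CH4: 28.61, H2O: 20.81; H2O is limiting.
CH4 consumed = (1/1) × 20.81 = 20.81 mol
CH4 remaining = 28.61 − 20.81 = 7.800 mol
mass = 7.800 × 16.04 = 125.1 g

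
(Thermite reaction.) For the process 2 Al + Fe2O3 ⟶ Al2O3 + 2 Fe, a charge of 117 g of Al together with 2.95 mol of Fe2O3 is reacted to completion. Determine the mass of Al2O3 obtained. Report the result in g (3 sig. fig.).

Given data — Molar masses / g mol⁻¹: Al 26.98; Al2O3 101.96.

221 g

n(Al) = 117.0 / 26.98 = 4.337 mol
n(Fe2O3) = 2.950 mol
n/ν for Al = 4.337/2 = 2.169
n/ν for Fe2O3 = 2.950/1 = 2.950
Smallest n/ν is Al → limiting reagent.
n(Al2O3) = (1/2) × 4.337 = 2.169 mol
mass = 2.169 × 101.96 = 221.2 g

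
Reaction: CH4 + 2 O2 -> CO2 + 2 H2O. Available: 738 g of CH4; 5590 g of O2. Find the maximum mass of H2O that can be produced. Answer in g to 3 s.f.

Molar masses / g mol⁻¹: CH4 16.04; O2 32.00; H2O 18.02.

1660 g

n(CH4) = 738.0 / 16.04 = 46.01 mol
n(O2) = 5590 / 32.00 = 174.7 mol
n/ν → CH4: 46.01, O2: 87.35; CH4 is limiting.
n(H2O) = (2/1) × 46.01 = 92.02 mol
mass = 92.02 × 18.02 = 1658 g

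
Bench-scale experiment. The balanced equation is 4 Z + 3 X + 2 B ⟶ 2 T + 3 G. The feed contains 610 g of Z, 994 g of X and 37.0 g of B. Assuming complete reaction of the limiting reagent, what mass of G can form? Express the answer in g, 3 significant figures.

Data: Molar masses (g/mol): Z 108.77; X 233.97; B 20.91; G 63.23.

n(Z) = 610.0 / 108.77 = 5.608 mol
n(X) = 994.0 / 233.97 = 4.248 mol
n(B) = 37.00 / 20.91 = 1.769 mol
n/ν for Z = 5.608/4 = 1.402
n/ν for X = 4.248/3 = 1.416
n/ν for B = 1.769/2 = 0.8845
Smallest n/ν is B → limiting reagent.
n(G) = (3/2) × 1.769 = 2.654 mol
mass = 2.654 × 63.23 = 167.8 g

168 g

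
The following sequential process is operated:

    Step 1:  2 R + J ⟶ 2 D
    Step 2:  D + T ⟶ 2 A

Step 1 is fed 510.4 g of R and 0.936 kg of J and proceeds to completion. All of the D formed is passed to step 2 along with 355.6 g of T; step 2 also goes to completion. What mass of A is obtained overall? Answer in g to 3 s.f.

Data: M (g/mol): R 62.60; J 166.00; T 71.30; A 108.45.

1080 g

Step 1:
n(R) = 510.4 / 62.60 = 8.153 mol
n(J) = 0.9360×1000 / 166.00 = 5.639 mol
n/ν for R = 8.153/2 = 4.077
n/ν for J = 5.639/1 = 5.639
Smallest n/ν is R → limiting reagent.
n(D) produced = (2/2) × 8.153 = 8.153 mol
Step 2:
n(D) available = 8.153 mol
n(T) = 355.6 / 71.30 = 4.987 mol
n/ν for D = 8.153/1 = 8.153
n/ν for T = 4.987/1 = 4.987
Smallest n/ν is T → limiting reagent.
n(A) = (2/1) × 4.987 = 9.974 mol
mass = 9.974 × 108.45 = 1082 g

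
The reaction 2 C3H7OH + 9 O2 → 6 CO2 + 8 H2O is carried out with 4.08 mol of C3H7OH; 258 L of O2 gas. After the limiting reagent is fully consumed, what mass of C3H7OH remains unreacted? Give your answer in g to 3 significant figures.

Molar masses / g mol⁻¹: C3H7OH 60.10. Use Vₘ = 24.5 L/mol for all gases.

n(C3H7OH) = 4.080 mol
n(O2) = 258.0 / 24.5 = 10.53 mol
n/ν → C3H7OH: 2.040, O2: 1.170; O2 is limiting.
C3H7OH consumed = (2/9) × 10.53 = 2.340 mol
C3H7OH remaining = 4.080 − 2.340 = 1.740 mol
mass = 1.740 × 60.10 = 104.6 g

105 g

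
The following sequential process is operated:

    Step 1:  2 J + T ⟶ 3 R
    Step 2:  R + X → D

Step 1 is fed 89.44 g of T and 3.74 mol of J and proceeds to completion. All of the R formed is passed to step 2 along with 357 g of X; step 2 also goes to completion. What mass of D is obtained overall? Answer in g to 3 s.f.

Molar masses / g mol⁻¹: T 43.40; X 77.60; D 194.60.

895 g

Step 1:
n(T) = 89.44 / 43.40 = 2.061 mol
n(J) = 3.740 mol
n/ν for T = 2.061/1 = 2.061
n/ν for J = 3.740/2 = 1.870
Smallest n/ν is J → limiting reagent.
n(R) produced = (3/2) × 3.740 = 5.610 mol
Step 2:
n(R) available = 5.610 mol
n(X) = 357.0 / 77.60 = 4.601 mol
n/ν for R = 5.610/1 = 5.610
n/ν for X = 4.601/1 = 4.601
Smallest n/ν is X → limiting reagent.
n(D) = (1/1) × 4.601 = 4.601 mol
mass = 4.601 × 194.60 = 895.4 g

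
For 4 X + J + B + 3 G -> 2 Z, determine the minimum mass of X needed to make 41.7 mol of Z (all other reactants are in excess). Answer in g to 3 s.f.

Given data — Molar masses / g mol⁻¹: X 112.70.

9400 g

n(Z) = 41.70 mol
n(X) = (4/2) × 41.70 = 83.40 mol
mass = 83.40 × 112.70 = 9399 g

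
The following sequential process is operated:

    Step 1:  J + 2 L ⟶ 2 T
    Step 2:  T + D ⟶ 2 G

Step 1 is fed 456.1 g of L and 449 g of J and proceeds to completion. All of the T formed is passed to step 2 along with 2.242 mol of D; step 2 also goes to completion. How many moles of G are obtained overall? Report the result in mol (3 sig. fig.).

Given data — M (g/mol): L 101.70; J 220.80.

Step 1:
n(L) = 456.1 / 101.70 = 4.485 mol
n(J) = 449.0 / 220.80 = 2.034 mol
n/ν for L = 4.485/2 = 2.243
n/ν for J = 2.034/1 = 2.034
Smallest n/ν is J → limiting reagent.
n(T) produced = (2/1) × 2.034 = 4.068 mol
Step 2:
n(T) available = 4.068 mol
n(D) = 2.242 mol
n/ν for T = 4.068/1 = 4.068
n/ν for D = 2.242/1 = 2.242
Smallest n/ν is D → limiting reagent.
n(G) = (2/1) × 2.242 = 4.484 mol

4.48 mol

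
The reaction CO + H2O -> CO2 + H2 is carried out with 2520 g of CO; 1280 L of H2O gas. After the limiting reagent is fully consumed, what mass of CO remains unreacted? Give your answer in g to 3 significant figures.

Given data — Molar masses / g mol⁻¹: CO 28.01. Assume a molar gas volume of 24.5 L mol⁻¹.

1060 g

n(CO) = 2520 / 28.01 = 89.97 mol
n(H2O) = 1280 / 24.5 = 52.24 mol
n/ν for CO = 89.97/1 = 89.97
n/ν for H2O = 52.24/1 = 52.24
Smallest n/ν is H2O → limiting reagent.
CO consumed = (1/1) × 52.24 = 52.24 mol
CO remaining = 89.97 − 52.24 = 37.73 mol
mass = 37.73 × 28.01 = 1057 g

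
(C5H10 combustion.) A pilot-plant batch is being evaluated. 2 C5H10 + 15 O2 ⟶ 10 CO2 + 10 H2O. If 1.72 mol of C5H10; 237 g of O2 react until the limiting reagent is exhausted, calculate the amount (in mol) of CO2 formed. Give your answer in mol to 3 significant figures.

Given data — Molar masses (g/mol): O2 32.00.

n(C5H10) = 1.720 mol
n(O2) = 237.0 / 32.00 = 7.406 mol
n/ν for C5H10 = 1.720/2 = 0.8600
n/ν for O2 = 7.406/15 = 0.4937
Smallest n/ν is O2 → limiting reagent.
n(CO2) = (10/15) × 7.406 = 4.937 mol

4.94 mol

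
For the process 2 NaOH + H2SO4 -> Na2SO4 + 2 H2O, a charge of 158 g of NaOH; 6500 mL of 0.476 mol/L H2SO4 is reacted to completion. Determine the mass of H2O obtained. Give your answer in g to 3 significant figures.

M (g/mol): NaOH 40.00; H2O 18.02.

71.2 g

n(NaOH) = 158.0 / 40.00 = 3.950 mol
n(H2SO4) = 0.476 × 6500/1000 = 3.094 mol
n/ν for NaOH = 3.950/2 = 1.975
n/ν for H2SO4 = 3.094/1 = 3.094
Smallest n/ν is NaOH → limiting reagent.
n(H2O) = (2/2) × 3.950 = 3.950 mol
mass = 3.950 × 18.02 = 71.18 g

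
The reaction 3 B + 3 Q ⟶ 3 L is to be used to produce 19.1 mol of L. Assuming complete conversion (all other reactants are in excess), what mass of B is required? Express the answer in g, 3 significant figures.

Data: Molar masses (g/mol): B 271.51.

n(L) = 19.10 mol
n(B) = (3/3) × 19.10 = 19.10 mol
mass = 19.10 × 271.51 = 5186 g

5190 g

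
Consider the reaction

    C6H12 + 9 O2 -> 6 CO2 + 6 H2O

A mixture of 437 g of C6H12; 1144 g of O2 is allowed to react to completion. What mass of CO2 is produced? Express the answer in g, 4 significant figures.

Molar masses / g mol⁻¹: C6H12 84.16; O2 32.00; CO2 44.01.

1049 g

n(C6H12) = 437.0 / 84.16 = 5.192 mol
n(O2) = 1144 / 32.00 = 35.75 mol
n/ν for C6H12 = 5.192/1 = 5.192
n/ν for O2 = 35.75/9 = 3.972
Smallest n/ν is O2 → limiting reagent.
n(CO2) = (6/9) × 35.75 = 23.83 mol
mass = 23.83 × 44.01 = 1049 g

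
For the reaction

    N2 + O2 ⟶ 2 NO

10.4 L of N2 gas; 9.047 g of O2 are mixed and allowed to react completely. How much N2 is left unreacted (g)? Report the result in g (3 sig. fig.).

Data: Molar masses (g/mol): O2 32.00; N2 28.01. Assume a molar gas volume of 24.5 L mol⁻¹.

n(N2) = 10.40 / 24.5 = 0.4245 mol
n(O2) = 9.047 / 32.00 = 0.2827 mol
n/ν → N2: 0.4245, O2: 0.2827; O2 is limiting.
N2 consumed = (1/1) × 0.2827 = 0.2827 mol
N2 remaining = 0.4245 − 0.2827 = 0.1418 mol
mass = 0.1418 × 28.01 = 3.972 g

3.97 g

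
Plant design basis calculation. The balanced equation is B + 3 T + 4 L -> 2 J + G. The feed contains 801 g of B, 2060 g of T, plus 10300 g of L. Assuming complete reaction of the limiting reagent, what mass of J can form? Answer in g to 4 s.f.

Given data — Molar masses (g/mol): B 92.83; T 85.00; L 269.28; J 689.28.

n(B) = 801.0 / 92.83 = 8.629 mol
n(T) = 2060 / 85.00 = 24.24 mol
n(L) = 10300 / 269.28 = 38.25 mol
n/ν → B: 8.629, T: 8.080, L: 9.563; T is limiting.
n(J) = (2/3) × 24.24 = 16.16 mol
mass = 16.16 × 689.28 = 11140 g

11140 g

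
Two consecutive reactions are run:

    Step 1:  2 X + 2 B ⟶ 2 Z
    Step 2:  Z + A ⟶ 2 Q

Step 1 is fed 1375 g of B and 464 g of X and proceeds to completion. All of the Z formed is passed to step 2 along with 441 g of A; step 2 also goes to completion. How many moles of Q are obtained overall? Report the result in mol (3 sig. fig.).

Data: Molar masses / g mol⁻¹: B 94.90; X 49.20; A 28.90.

18.9 mol

Step 1:
n(B) = 1375 / 94.90 = 14.49 mol
n(X) = 464.0 / 49.20 = 9.431 mol
n/ν for B = 14.49/2 = 7.245
n/ν for X = 9.431/2 = 4.716
Smallest n/ν is X → limiting reagent.
n(Z) produced = (2/2) × 9.431 = 9.431 mol
Step 2:
n(Z) available = 9.431 mol
n(A) = 441.0 / 28.90 = 15.26 mol
n/ν for Z = 9.431/1 = 9.431
n/ν for A = 15.26/1 = 15.26
Smallest n/ν is Z → limiting reagent.
n(Q) = (2/1) × 9.431 = 18.86 mol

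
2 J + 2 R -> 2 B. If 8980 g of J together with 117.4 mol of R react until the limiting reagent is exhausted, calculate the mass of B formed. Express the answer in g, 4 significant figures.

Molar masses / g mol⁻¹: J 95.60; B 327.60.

30770 g

n(J) = 8980 / 95.60 = 93.93 mol
n(R) = 117.4 mol
n/ν for J = 93.93/2 = 46.97
n/ν for R = 117.4/2 = 58.70
Smallest n/ν is J → limiting reagent.
n(B) = (2/2) × 93.93 = 93.93 mol
mass = 93.93 × 327.60 = 30770 g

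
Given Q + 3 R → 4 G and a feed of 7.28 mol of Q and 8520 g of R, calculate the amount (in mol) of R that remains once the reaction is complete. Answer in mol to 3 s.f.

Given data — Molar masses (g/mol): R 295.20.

n(Q) = 7.280 mol
n(R) = 8520 / 295.20 = 28.86 mol
n/ν for Q = 7.280/1 = 7.280
n/ν for R = 28.86/3 = 9.620
Smallest n/ν is Q → limiting reagent.
R consumed = (3/1) × 7.280 = 21.84 mol
R remaining = 28.86 − 21.84 = 7.020 mol

7.02 mol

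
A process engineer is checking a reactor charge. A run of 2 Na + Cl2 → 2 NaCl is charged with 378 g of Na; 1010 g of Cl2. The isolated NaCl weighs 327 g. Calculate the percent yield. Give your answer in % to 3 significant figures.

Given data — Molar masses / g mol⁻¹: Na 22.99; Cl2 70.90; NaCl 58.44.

n(Na) = 378.0 / 22.99 = 16.44 mol
n(Cl2) = 1010 / 70.90 = 14.25 mol
n/ν for Na = 16.44/2 = 8.220
n/ν for Cl2 = 14.25/1 = 14.25
Smallest n/ν is Na → limiting reagent.
theoretical n(NaCl) = (2/2) × 16.44 = 16.44 mol → 960.8 g
% yield = 327 / 960.8 × 100 = 34.03 %

34.0 %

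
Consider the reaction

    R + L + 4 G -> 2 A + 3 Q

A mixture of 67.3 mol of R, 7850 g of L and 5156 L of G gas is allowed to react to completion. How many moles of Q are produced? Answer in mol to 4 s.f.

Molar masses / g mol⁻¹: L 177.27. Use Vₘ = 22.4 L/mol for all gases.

132.8 mol

n(R) = 67.30 mol
n(L) = 7850 / 177.27 = 44.28 mol
n(G) = 5156 / 22.4 = 230.2 mol
n/ν for R = 67.30/1 = 67.30
n/ν for L = 44.28/1 = 44.28
n/ν for G = 230.2/4 = 57.55
Smallest n/ν is L → limiting reagent.
n(Q) = (3/1) × 44.28 = 132.8 mol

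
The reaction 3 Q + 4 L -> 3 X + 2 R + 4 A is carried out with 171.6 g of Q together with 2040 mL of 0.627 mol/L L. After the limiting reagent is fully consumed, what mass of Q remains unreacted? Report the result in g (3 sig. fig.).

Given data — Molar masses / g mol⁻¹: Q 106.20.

n(Q) = 171.6 / 106.20 = 1.616 mol
n(L) = 0.627 × 2040/1000 = 1.279 mol
n/ν → Q: 0.5387, L: 0.3198; L is limiting.
Q consumed = (3/4) × 1.279 = 0.9593 mol
Q remaining = 1.616 − 0.9593 = 0.6567 mol
mass = 0.6567 × 106.20 = 69.74 g

69.7 g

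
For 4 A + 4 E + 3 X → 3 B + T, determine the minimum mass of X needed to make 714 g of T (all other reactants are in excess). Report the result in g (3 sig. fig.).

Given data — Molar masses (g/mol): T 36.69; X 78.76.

n(T) = 714 / 36.69 = 19.46 mol
n(X) = (3/1) × 19.46 = 58.38 mol
mass = 58.38 × 78.76 = 4598 g

4600 g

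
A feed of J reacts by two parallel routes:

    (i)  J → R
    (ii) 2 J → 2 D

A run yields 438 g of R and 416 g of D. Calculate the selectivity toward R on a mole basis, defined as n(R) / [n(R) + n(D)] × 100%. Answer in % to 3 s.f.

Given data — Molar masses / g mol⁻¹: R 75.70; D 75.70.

n(R) = 438 / 75.70 = 5.786 mol
n(D) = 416 / 75.70 = 5.495 mol
selectivity = 5.786/(5.786+5.495) × 100 = 51.29 %

51.3 %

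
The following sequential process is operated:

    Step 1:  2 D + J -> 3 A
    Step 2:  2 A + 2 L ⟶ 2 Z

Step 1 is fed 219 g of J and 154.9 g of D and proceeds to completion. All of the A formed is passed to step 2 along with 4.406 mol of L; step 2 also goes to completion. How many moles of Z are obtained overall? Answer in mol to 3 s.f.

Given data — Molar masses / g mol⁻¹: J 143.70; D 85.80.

Step 1:
n(J) = 219.0 / 143.70 = 1.524 mol
n(D) = 154.9 / 85.80 = 1.805 mol
n/ν for J = 1.524/1 = 1.524
n/ν for D = 1.805/2 = 0.9025
Smallest n/ν is D → limiting reagent.
n(A) produced = (3/2) × 1.805 = 2.708 mol
Step 2:
n(A) available = 2.708 mol
n(L) = 4.406 mol
n/ν for A = 2.708/2 = 1.354
n/ν for L = 4.406/2 = 2.203
Smallest n/ν is A → limiting reagent.
n(Z) = (2/2) × 2.708 = 2.708 mol

2.71 mol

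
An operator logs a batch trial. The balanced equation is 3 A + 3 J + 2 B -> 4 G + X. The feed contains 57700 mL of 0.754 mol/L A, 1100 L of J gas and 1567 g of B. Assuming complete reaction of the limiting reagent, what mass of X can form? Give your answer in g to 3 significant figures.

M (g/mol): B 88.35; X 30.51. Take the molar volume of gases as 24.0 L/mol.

n(A) = 0.754 × 57700/1000 = 43.51 mol
n(J) = 1100 / 24.0 = 45.83 mol
n(B) = 1567 / 88.35 = 17.74 mol
n/ν → A: 14.50, J: 15.28, B: 8.870; B is limiting.
n(X) = (1/2) × 17.74 = 8.870 mol
mass = 8.870 × 30.51 = 270.6 g

271 g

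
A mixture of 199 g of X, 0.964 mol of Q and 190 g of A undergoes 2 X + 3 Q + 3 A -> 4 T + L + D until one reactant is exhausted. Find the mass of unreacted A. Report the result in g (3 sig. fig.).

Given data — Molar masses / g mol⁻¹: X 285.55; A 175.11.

n(X) = 199.0 / 285.55 = 0.6969 mol
n(Q) = 0.9640 mol
n(A) = 190.0 / 175.11 = 1.085 mol
n/ν for X = 0.6969/2 = 0.3485
n/ν for Q = 0.9640/3 = 0.3213
n/ν for A = 1.085/3 = 0.3617
Smallest n/ν is Q → limiting reagent.
A consumed = (3/3) × 0.9640 = 0.9640 mol
A remaining = 1.085 − 0.9640 = 0.1210 mol
mass = 0.1210 × 175.11 = 21.19 g

21.2 g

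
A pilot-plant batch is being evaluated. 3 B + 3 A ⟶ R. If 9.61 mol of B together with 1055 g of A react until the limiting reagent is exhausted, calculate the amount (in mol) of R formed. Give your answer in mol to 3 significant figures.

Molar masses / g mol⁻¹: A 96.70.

n(B) = 9.610 mol
n(A) = 1055 / 96.70 = 10.91 mol
n/ν for B = 9.610/3 = 3.203
n/ν for A = 10.91/3 = 3.637
Smallest n/ν is B → limiting reagent.
n(R) = (1/3) × 9.610 = 3.203 mol

3.20 mol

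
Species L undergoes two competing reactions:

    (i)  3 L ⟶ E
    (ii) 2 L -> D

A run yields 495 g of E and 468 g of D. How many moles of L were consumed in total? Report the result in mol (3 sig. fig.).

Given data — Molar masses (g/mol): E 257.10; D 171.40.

n(E) = 495 / 257.10 = 1.925 mol
n(D) = 468 / 171.40 = 2.730 mol
n(L) via (i) = (3/1)×1.925 = 5.775 mol
n(L) via (ii) = (2/1)×2.730 = 5.460 mol
total n(L) = 5.775 + 5.460 = 11.24 mol

11.2 mol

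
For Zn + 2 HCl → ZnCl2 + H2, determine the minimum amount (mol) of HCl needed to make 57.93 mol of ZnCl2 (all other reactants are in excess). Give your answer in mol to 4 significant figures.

115.9 mol

n(ZnCl2) = 57.93 mol
n(HCl) = (2/1) × 57.93 = 115.9 mol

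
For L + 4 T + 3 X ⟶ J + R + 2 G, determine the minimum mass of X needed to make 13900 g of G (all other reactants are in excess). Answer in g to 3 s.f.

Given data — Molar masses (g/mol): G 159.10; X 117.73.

15400 g

n(G) = 13900 / 159.10 = 87.37 mol
n(X) = (3/2) × 87.37 = 131.1 mol
mass = 131.1 × 117.73 = 15430 g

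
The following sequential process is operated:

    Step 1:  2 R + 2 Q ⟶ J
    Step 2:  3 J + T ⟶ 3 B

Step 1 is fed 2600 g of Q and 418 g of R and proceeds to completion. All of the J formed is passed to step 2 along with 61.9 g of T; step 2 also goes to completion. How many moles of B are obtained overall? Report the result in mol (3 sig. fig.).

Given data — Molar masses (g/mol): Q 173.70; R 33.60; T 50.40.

Step 1:
n(Q) = 2600 / 173.70 = 14.97 mol
n(R) = 418.0 / 33.60 = 12.44 mol
n/ν for Q = 14.97/2 = 7.485
n/ν for R = 12.44/2 = 6.220
Smallest n/ν is R → limiting reagent.
n(J) produced = (1/2) × 12.44 = 6.220 mol
Step 2:
n(J) available = 6.220 mol
n(T) = 61.90 / 50.40 = 1.228 mol
n/ν for J = 6.220/3 = 2.073
n/ν for T = 1.228/1 = 1.228
Smallest n/ν is T → limiting reagent.
n(B) = (3/1) × 1.228 = 3.684 mol

3.68 mol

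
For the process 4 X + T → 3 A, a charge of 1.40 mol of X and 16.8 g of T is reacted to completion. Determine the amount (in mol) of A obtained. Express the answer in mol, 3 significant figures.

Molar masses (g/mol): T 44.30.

1.05 mol

n(X) = 1.400 mol
n(T) = 16.80 / 44.30 = 0.3792 mol
n/ν → X: 0.3500, T: 0.3792; X is limiting.
n(A) = (3/4) × 1.400 = 1.050 mol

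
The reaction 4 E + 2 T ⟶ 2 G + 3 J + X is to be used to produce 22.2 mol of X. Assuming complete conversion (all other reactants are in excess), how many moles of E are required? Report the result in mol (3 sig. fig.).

88.8 mol

n(X) = 22.20 mol
n(E) = (4/1) × 22.20 = 88.80 mol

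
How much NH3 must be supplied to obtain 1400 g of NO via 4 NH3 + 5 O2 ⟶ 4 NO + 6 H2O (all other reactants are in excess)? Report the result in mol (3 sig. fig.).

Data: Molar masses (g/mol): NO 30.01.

46.7 mol

n(NO) = 1400 / 30.01 = 46.65 mol
n(NH3) = (4/4) × 46.65 = 46.65 mol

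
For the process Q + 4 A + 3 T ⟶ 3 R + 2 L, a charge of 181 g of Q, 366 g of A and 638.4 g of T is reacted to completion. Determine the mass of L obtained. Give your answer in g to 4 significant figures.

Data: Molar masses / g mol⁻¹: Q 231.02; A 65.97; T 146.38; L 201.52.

n(Q) = 181.0 / 231.02 = 0.7835 mol
n(A) = 366.0 / 65.97 = 5.548 mol
n(T) = 638.4 / 146.38 = 4.361 mol
n/ν for Q = 0.7835/1 = 0.7835
n/ν for A = 5.548/4 = 1.387
n/ν for T = 4.361/3 = 1.454
Smallest n/ν is Q → limiting reagent.
n(L) = (2/1) × 0.7835 = 1.567 mol
mass = 1.567 × 201.52 = 315.8 g

315.8 g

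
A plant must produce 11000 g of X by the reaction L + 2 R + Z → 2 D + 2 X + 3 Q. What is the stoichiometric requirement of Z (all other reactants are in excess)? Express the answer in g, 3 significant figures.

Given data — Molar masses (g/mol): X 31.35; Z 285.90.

n(X) = 11000 / 31.35 = 350.9 mol
n(Z) = (1/2) × 350.9 = 175.5 mol
mass = 175.5 × 285.90 = 50180 g

50200 g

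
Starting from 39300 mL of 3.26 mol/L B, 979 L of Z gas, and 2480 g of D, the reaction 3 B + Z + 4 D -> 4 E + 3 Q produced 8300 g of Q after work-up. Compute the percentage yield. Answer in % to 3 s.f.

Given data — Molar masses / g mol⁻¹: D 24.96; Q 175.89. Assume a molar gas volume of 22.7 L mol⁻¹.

63.3 %

n(B) = 3.26 × 39300/1000 = 128.1 mol
n(Z) = 979.0 / 22.7 = 43.13 mol
n(D) = 2480 / 24.96 = 99.36 mol
n/ν for B = 128.1/3 = 42.70
n/ν for Z = 43.13/1 = 43.13
n/ν for D = 99.36/4 = 24.84
Smallest n/ν is D → limiting reagent.
theoretical n(Q) = (3/4) × 99.36 = 74.52 mol → 13110 g
% yield = 8300 / 13110 × 100 = 63.31 %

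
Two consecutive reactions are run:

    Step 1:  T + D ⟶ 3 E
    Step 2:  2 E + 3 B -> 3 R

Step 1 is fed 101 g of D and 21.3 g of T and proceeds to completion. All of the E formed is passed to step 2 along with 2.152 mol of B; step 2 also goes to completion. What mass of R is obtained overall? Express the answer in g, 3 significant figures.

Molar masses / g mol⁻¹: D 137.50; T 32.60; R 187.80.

Step 1:
n(D) = 101.0 / 137.50 = 0.7345 mol
n(T) = 21.30 / 32.60 = 0.6534 mol
n/ν for D = 0.7345/1 = 0.7345
n/ν for T = 0.6534/1 = 0.6534
Smallest n/ν is T → limiting reagent.
n(E) produced = (3/1) × 0.6534 = 1.960 mol
Step 2:
n(E) available = 1.960 mol
n(B) = 2.152 mol
n/ν for E = 1.960/2 = 0.9800
n/ν for B = 2.152/3 = 0.7173
Smallest n/ν is B → limiting reagent.
n(R) = (3/3) × 2.152 = 2.152 mol
mass = 2.152 × 187.80 = 404.1 g

404 g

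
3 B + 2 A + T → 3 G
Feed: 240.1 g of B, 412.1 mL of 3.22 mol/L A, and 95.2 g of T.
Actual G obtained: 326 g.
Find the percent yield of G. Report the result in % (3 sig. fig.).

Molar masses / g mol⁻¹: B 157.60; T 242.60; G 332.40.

83.3 %

n(B) = 240.1 / 157.60 = 1.523 mol
n(A) = 3.22 × 412.1/1000 = 1.327 mol
n(T) = 95.20 / 242.60 = 0.3924 mol
n/ν for B = 1.523/3 = 0.5077
n/ν for A = 1.327/2 = 0.6635
n/ν for T = 0.3924/1 = 0.3924
Smallest n/ν is T → limiting reagent.
theoretical n(G) = (3/1) × 0.3924 = 1.177 mol → 391.2 g
% yield = 326 / 391.2 × 100 = 83.33 %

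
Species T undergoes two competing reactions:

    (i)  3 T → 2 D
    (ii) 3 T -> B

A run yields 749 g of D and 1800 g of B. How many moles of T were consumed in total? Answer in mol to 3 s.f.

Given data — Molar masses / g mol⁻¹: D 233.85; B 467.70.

n(D) = 749 / 233.85 = 3.203 mol
n(B) = 1800 / 467.70 = 3.849 mol
n(T) via (i) = (3/2)×3.203 = 4.805 mol
n(T) via (ii) = (3/1)×3.849 = 11.55 mol
total n(T) = 4.805 + 11.55 = 16.36 mol

16.4 mol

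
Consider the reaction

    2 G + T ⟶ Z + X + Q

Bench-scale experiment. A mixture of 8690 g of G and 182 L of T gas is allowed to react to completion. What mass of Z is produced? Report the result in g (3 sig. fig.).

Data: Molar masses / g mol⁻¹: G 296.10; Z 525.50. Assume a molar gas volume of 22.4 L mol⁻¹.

n(G) = 8690 / 296.10 = 29.35 mol
n(T) = 182.0 / 22.4 = 8.125 mol
n/ν → G: 14.68, T: 8.125; T is limiting.
n(Z) = (1/1) × 8.125 = 8.125 mol
mass = 8.125 × 525.50 = 4270 g

4270 g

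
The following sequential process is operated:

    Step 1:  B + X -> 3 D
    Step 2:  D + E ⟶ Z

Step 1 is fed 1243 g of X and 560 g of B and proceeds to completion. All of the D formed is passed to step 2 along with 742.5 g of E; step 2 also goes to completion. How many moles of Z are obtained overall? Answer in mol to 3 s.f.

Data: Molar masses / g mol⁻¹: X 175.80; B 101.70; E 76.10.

Step 1:
n(X) = 1243 / 175.80 = 7.071 mol
n(B) = 560.0 / 101.70 = 5.506 mol
n/ν for X = 7.071/1 = 7.071
n/ν for B = 5.506/1 = 5.506
Smallest n/ν is B → limiting reagent.
n(D) produced = (3/1) × 5.506 = 16.52 mol
Step 2:
n(D) available = 16.52 mol
n(E) = 742.5 / 76.10 = 9.757 mol
n/ν for D = 16.52/1 = 16.52
n/ν for E = 9.757/1 = 9.757
Smallest n/ν is E → limiting reagent.
n(Z) = (1/1) × 9.757 = 9.757 mol

9.76 mol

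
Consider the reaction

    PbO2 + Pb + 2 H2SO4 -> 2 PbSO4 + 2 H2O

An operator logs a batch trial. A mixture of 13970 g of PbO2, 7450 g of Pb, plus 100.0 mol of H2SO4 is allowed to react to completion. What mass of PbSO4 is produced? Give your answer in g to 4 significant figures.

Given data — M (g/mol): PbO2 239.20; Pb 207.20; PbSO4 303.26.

21810 g

n(PbO2) = 13970 / 239.20 = 58.40 mol
n(Pb) = 7450 / 207.20 = 35.96 mol
n(H2SO4) = 100.0 mol
n/ν for PbO2 = 58.40/1 = 58.40
n/ν for Pb = 35.96/1 = 35.96
n/ν for H2SO4 = 100.0/2 = 50.00
Smallest n/ν is Pb → limiting reagent.
n(PbSO4) = (2/1) × 35.96 = 71.92 mol
mass = 71.92 × 303.26 = 21810 g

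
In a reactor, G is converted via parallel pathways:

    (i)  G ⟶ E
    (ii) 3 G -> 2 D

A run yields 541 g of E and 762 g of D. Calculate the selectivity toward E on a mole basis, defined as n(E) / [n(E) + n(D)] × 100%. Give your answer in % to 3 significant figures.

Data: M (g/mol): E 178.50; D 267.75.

n(E) = 541 / 178.50 = 3.031 mol
n(D) = 762 / 267.75 = 2.846 mol
selectivity = 3.031/(3.031+2.846) × 100 = 51.57 %

51.6 %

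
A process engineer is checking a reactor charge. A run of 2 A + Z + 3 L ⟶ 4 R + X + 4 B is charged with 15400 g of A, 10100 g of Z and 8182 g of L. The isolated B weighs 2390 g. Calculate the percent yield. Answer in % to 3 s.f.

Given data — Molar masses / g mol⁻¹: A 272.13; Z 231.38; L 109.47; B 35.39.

n(A) = 15400 / 272.13 = 56.59 mol
n(Z) = 10100 / 231.38 = 43.65 mol
n(L) = 8182 / 109.47 = 74.74 mol
n/ν for A = 56.59/2 = 28.30
n/ν for Z = 43.65/1 = 43.65
n/ν for L = 74.74/3 = 24.91
Smallest n/ν is L → limiting reagent.
theoretical n(B) = (4/3) × 74.74 = 99.65 mol → 3527 g
% yield = 2390 / 3527 × 100 = 67.76 %

67.8 %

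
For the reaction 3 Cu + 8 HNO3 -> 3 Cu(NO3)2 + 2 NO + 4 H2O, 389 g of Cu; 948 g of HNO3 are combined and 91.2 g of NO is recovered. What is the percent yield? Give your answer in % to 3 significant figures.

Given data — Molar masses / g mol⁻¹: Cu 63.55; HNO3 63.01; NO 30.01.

80.8 %

n(Cu) = 389.0 / 63.55 = 6.121 mol
n(HNO3) = 948.0 / 63.01 = 15.05 mol
n/ν → Cu: 2.040, HNO3: 1.881; HNO3 is limiting.
theoretical n(NO) = (2/8) × 15.05 = 3.763 mol → 112.9 g
% yield = 91.2 / 112.9 × 100 = 80.78 %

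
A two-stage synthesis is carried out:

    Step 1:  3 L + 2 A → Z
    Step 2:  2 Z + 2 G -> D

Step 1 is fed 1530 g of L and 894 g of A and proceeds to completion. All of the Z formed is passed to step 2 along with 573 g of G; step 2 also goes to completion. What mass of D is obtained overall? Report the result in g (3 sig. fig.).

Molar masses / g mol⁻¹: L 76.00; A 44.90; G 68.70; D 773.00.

Step 1:
n(L) = 1530 / 76.00 = 20.13 mol
n(A) = 894.0 / 44.90 = 19.91 mol
n/ν for L = 20.13/3 = 6.710
n/ν for A = 19.91/2 = 9.955
Smallest n/ν is L → limiting reagent.
n(Z) produced = (1/3) × 20.13 = 6.710 mol
Step 2:
n(Z) available = 6.710 mol
n(G) = 573.0 / 68.70 = 8.341 mol
n/ν for Z = 6.710/2 = 3.355
n/ν for G = 8.341/2 = 4.171
Smallest n/ν is Z → limiting reagent.
n(D) = (1/2) × 6.710 = 3.355 mol
mass = 3.355 × 773.00 = 2593 g

2590 g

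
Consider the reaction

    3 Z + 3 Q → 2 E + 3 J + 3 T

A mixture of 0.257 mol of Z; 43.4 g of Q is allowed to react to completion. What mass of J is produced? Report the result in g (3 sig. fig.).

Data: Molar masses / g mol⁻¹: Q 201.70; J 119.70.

25.8 g

n(Z) = 0.2570 mol
n(Q) = 43.40 / 201.70 = 0.2152 mol
n/ν → Z: 0.08567, Q: 0.07173; Q is limiting.
n(J) = (3/3) × 0.2152 = 0.2152 mol
mass = 0.2152 × 119.70 = 25.76 g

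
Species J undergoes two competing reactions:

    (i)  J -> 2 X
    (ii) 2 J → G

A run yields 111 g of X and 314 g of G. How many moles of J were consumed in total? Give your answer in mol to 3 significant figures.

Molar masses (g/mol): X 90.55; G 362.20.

n(X) = 111 / 90.55 = 1.226 mol
n(G) = 314 / 362.20 = 0.8669 mol
n(J) via (i) = (1/2)×1.226 = 0.6130 mol
n(J) via (ii) = (2/1)×0.8669 = 1.734 mol
total n(J) = 0.6130 + 1.734 = 2.347 mol

2.35 mol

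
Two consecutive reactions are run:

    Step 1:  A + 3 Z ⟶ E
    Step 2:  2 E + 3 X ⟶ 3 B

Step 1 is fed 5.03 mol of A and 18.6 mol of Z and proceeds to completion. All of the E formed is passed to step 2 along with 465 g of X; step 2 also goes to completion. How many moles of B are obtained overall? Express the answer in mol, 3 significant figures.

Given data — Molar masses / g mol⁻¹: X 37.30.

Step 1:
n(A) = 5.030 mol
n(Z) = 18.60 mol
n/ν → A: 5.030, Z: 6.200; A is limiting.
n(E) produced = (1/1) × 5.030 = 5.030 mol
Step 2:
n(E) available = 5.030 mol
n(X) = 465.0 / 37.30 = 12.47 mol
n/ν → E: 2.515, X: 4.157; E is limiting.
n(B) = (3/2) × 5.030 = 7.545 mol

7.55 mol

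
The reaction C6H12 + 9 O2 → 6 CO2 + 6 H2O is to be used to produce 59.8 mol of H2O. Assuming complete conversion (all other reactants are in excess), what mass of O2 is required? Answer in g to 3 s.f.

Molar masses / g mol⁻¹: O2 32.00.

n(H2O) = 59.80 mol
n(O2) = (9/6) × 59.80 = 89.70 mol
mass = 89.70 × 32.00 = 2870 g

2870 g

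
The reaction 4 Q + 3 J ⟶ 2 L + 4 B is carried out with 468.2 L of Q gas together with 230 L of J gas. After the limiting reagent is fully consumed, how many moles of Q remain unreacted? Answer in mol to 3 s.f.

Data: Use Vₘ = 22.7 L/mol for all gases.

n(Q) = 468.2 / 22.7 = 20.63 mol
n(J) = 230.0 / 22.7 = 10.13 mol
n/ν for Q = 20.63/4 = 5.158
n/ν for J = 10.13/3 = 3.377
Smallest n/ν is J → limiting reagent.
Q consumed = (4/3) × 10.13 = 13.51 mol
Q remaining = 20.63 − 13.51 = 7.120 mol

7.12 mol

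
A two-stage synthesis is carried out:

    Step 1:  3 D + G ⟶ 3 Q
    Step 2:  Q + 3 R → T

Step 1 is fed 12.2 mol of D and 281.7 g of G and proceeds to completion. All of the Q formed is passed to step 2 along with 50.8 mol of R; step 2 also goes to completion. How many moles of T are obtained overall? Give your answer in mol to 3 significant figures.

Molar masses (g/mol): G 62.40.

Step 1:
n(D) = 12.20 mol
n(G) = 281.7 / 62.40 = 4.514 mol
n/ν for D = 12.20/3 = 4.067
n/ν for G = 4.514/1 = 4.514
Smallest n/ν is D → limiting reagent.
n(Q) produced = (3/3) × 12.20 = 12.20 mol
Step 2:
n(Q) available = 12.20 mol
n(R) = 50.80 mol
n/ν for Q = 12.20/1 = 12.20
n/ν for R = 50.80/3 = 16.93
Smallest n/ν is Q → limiting reagent.
n(T) = (1/1) × 12.20 = 12.20 mol

12.2 mol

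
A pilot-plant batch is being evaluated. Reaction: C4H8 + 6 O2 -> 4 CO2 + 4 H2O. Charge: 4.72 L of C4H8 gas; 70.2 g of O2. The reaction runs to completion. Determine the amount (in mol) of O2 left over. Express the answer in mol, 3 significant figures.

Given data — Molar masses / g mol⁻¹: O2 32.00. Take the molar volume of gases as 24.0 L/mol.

1.01 mol

n(C4H8) = 4.720 / 24.0 = 0.1967 mol
n(O2) = 70.20 / 32.00 = 2.194 mol
n/ν for C4H8 = 0.1967/1 = 0.1967
n/ν for O2 = 2.194/6 = 0.3657
Smallest n/ν is C4H8 → limiting reagent.
O2 consumed = (6/1) × 0.1967 = 1.180 mol
O2 remaining = 2.194 − 1.180 = 1.014 mol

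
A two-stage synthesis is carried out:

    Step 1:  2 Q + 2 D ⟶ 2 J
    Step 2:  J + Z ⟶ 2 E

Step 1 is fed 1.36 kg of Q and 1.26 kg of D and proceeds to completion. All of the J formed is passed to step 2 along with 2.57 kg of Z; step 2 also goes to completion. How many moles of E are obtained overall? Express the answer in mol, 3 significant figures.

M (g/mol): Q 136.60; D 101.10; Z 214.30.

Step 1:
n(Q) = 1.360×1000 / 136.60 = 9.956 mol
n(D) = 1.260×1000 / 101.10 = 12.46 mol
n/ν for Q = 9.956/2 = 4.978
n/ν for D = 12.46/2 = 6.230
Smallest n/ν is Q → limiting reagent.
n(J) produced = (2/2) × 9.956 = 9.956 mol
Step 2:
n(J) available = 9.956 mol
n(Z) = 2.570×1000 / 214.30 = 11.99 mol
n/ν for J = 9.956/1 = 9.956
n/ν for Z = 11.99/1 = 11.99
Smallest n/ν is J → limiting reagent.
n(E) = (2/1) × 9.956 = 19.91 mol

19.9 mol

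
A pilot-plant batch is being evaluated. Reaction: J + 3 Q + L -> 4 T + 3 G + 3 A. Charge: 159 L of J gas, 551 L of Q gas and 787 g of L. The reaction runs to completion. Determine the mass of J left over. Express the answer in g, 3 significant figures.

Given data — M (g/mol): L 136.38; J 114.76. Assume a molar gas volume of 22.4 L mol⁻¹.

n(J) = 159.0 / 22.4 = 7.098 mol
n(Q) = 551.0 / 22.4 = 24.60 mol
n(L) = 787.0 / 136.38 = 5.771 mol
n/ν for J = 7.098/1 = 7.098
n/ν for Q = 24.60/3 = 8.200
n/ν for L = 5.771/1 = 5.771
Smallest n/ν is L → limiting reagent.
J consumed = (1/1) × 5.771 = 5.771 mol
J remaining = 7.098 − 5.771 = 1.327 mol
mass = 1.327 × 114.76 = 152.3 g

152 g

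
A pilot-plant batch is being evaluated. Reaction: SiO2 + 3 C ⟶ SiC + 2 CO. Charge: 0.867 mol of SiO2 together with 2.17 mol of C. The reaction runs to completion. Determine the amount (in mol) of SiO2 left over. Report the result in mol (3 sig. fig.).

0.144 mol

n(SiO2) = 0.8670 mol
n(C) = 2.170 mol
n/ν → SiO2: 0.8670, C: 0.7233; C is limiting.
SiO2 consumed = (1/3) × 2.170 = 0.7233 mol
SiO2 remaining = 0.8670 − 0.7233 = 0.1437 mol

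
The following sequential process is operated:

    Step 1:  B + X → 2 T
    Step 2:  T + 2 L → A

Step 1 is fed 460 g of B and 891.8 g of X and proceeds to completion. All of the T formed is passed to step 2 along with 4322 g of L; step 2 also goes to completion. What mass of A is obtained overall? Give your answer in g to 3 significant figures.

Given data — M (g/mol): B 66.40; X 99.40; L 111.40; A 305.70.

4240 g

Step 1:
n(B) = 460.0 / 66.40 = 6.928 mol
n(X) = 891.8 / 99.40 = 8.972 mol
n/ν for B = 6.928/1 = 6.928
n/ν for X = 8.972/1 = 8.972
Smallest n/ν is B → limiting reagent.
n(T) produced = (2/1) × 6.928 = 13.86 mol
Step 2:
n(T) available = 13.86 mol
n(L) = 4322 / 111.40 = 38.80 mol
n/ν for T = 13.86/1 = 13.86
n/ν for L = 38.80/2 = 19.40
Smallest n/ν is T → limiting reagent.
n(A) = (1/1) × 13.86 = 13.86 mol
mass = 13.86 × 305.70 = 4237 g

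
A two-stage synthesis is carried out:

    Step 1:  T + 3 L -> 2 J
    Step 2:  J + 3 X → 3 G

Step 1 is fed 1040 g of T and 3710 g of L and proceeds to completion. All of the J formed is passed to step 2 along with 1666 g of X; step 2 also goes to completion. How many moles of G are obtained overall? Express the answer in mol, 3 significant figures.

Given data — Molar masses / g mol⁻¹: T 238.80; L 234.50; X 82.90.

20.1 mol

Step 1:
n(T) = 1040 / 238.80 = 4.355 mol
n(L) = 3710 / 234.50 = 15.82 mol
n/ν for T = 4.355/1 = 4.355
n/ν for L = 15.82/3 = 5.273
Smallest n/ν is T → limiting reagent.
n(J) produced = (2/1) × 4.355 = 8.710 mol
Step 2:
n(J) available = 8.710 mol
n(X) = 1666 / 82.90 = 20.10 mol
n/ν for J = 8.710/1 = 8.710
n/ν for X = 20.10/3 = 6.700
Smallest n/ν is X → limiting reagent.
n(G) = (3/3) × 20.10 = 20.10 mol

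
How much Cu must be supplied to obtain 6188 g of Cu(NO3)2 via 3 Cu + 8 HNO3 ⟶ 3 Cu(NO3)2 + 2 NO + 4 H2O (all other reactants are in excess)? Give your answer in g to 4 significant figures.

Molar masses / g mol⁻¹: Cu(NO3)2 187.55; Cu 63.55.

2097 g

n(Cu(NO3)2) = 6188 / 187.55 = 32.99 mol
n(Cu) = (3/3) × 32.99 = 32.99 mol
mass = 32.99 × 63.55 = 2097 g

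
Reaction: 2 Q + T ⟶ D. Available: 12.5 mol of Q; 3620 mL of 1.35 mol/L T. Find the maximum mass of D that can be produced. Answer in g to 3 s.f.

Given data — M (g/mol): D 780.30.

n(Q) = 12.50 mol
n(T) = 1.35 × 3620/1000 = 4.887 mol
n/ν → Q: 6.250, T: 4.887; T is limiting.
n(D) = (1/1) × 4.887 = 4.887 mol
mass = 4.887 × 780.30 = 3813 g

3810 g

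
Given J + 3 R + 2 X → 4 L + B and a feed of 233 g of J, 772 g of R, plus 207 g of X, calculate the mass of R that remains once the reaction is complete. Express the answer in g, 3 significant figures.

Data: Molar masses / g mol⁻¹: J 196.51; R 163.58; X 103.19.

280 g

n(J) = 233.0 / 196.51 = 1.186 mol
n(R) = 772.0 / 163.58 = 4.719 mol
n(X) = 207.0 / 103.19 = 2.006 mol
n/ν for J = 1.186/1 = 1.186
n/ν for R = 4.719/3 = 1.573
n/ν for X = 2.006/2 = 1.003
Smallest n/ν is X → limiting reagent.
R consumed = (3/2) × 2.006 = 3.009 mol
R remaining = 4.719 − 3.009 = 1.710 mol
mass = 1.710 × 163.58 = 279.7 g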